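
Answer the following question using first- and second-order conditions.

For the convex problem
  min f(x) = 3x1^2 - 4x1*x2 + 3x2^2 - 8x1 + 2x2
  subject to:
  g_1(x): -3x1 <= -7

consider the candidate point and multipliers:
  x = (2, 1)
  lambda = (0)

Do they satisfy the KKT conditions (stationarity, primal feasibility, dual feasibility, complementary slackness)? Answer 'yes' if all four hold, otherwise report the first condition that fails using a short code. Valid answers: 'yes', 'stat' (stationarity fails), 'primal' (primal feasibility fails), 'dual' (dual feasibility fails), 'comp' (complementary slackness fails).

Gradient of f: grad f(x) = Q x + c = (0, 0)
Constraint values g_i(x) = a_i^T x - b_i:
  g_1((2, 1)) = 1
Stationarity residual: grad f(x) + sum_i lambda_i a_i = (0, 0)
  -> stationarity OK
Primal feasibility (all g_i <= 0): FAILS
Dual feasibility (all lambda_i >= 0): OK
Complementary slackness (lambda_i * g_i(x) = 0 for all i): OK

Verdict: the first failing condition is primal_feasibility -> primal.

primal


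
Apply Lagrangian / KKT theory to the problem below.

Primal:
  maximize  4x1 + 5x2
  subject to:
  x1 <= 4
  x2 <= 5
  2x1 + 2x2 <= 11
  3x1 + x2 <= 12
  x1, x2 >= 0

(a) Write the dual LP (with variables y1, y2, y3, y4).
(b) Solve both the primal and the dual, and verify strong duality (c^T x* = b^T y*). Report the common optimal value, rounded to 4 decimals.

The standard primal-dual pair for 'max c^T x s.t. A x <= b, x >= 0' is:
  Dual:  min b^T y  s.t.  A^T y >= c,  y >= 0.

So the dual LP is:
  minimize  4y1 + 5y2 + 11y3 + 12y4
  subject to:
    y1 + 2y3 + 3y4 >= 4
    y2 + 2y3 + y4 >= 5
    y1, y2, y3, y4 >= 0

Solving the primal: x* = (0.5, 5).
  primal value c^T x* = 27.
Solving the dual: y* = (0, 1, 2, 0).
  dual value b^T y* = 27.
Strong duality: c^T x* = b^T y*. Confirmed.

27


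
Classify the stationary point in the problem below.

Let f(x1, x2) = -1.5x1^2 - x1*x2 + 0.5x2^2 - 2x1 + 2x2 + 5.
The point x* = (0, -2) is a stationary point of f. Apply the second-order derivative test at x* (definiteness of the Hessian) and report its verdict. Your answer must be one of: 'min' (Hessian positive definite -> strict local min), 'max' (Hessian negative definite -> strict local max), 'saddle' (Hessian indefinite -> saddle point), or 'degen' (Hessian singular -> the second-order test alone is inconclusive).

Compute the Hessian H = grad^2 f:
  H = [[-3, -1], [-1, 1]]
Verify stationarity: grad f(x*) = H x* + g = (0, 0).
Eigenvalues of H: -3.2361, 1.2361.
Eigenvalues have mixed signs, so H is indefinite -> x* is a saddle point.

saddle


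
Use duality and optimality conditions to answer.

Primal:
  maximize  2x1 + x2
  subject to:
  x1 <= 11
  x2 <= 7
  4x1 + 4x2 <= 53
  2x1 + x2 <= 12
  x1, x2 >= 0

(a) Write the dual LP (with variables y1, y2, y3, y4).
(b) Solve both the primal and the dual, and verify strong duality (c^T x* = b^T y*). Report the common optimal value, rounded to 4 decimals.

The standard primal-dual pair for 'max c^T x s.t. A x <= b, x >= 0' is:
  Dual:  min b^T y  s.t.  A^T y >= c,  y >= 0.

So the dual LP is:
  minimize  11y1 + 7y2 + 53y3 + 12y4
  subject to:
    y1 + 4y3 + 2y4 >= 2
    y2 + 4y3 + y4 >= 1
    y1, y2, y3, y4 >= 0

Solving the primal: x* = (6, 0).
  primal value c^T x* = 12.
Solving the dual: y* = (0, 0, 0, 1).
  dual value b^T y* = 12.
Strong duality: c^T x* = b^T y*. Confirmed.

12


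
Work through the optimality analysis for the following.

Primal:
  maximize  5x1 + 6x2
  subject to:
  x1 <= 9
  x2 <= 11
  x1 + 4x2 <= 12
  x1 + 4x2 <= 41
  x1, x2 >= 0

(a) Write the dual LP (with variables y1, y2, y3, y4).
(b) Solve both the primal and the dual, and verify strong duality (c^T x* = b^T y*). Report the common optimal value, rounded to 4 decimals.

The standard primal-dual pair for 'max c^T x s.t. A x <= b, x >= 0' is:
  Dual:  min b^T y  s.t.  A^T y >= c,  y >= 0.

So the dual LP is:
  minimize  9y1 + 11y2 + 12y3 + 41y4
  subject to:
    y1 + y3 + y4 >= 5
    y2 + 4y3 + 4y4 >= 6
    y1, y2, y3, y4 >= 0

Solving the primal: x* = (9, 0.75).
  primal value c^T x* = 49.5.
Solving the dual: y* = (3.5, 0, 1.5, 0).
  dual value b^T y* = 49.5.
Strong duality: c^T x* = b^T y*. Confirmed.

49.5


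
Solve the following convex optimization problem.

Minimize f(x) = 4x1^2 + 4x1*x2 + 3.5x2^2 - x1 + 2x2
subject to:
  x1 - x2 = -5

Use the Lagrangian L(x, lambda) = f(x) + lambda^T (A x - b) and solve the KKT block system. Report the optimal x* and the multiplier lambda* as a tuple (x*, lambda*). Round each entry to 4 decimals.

Form the Lagrangian:
  L(x, lambda) = (1/2) x^T Q x + c^T x + lambda^T (A x - b)
Stationarity (grad_x L = 0): Q x + c + A^T lambda = 0.
Primal feasibility: A x = b.

This gives the KKT block system:
  [ Q   A^T ] [ x     ]   [-c ]
  [ A    0  ] [ lambda ] = [ b ]

Solving the linear system:
  x*      = (-2.4348, 2.5652)
  lambda* = (10.2174)
  f(x*)   = 29.3261

x* = (-2.4348, 2.5652), lambda* = (10.2174)


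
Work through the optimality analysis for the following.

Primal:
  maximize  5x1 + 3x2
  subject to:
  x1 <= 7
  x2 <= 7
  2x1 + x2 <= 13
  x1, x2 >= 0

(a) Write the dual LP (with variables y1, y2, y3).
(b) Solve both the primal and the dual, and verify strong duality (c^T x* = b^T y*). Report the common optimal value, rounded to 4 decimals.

The standard primal-dual pair for 'max c^T x s.t. A x <= b, x >= 0' is:
  Dual:  min b^T y  s.t.  A^T y >= c,  y >= 0.

So the dual LP is:
  minimize  7y1 + 7y2 + 13y3
  subject to:
    y1 + 2y3 >= 5
    y2 + y3 >= 3
    y1, y2, y3 >= 0

Solving the primal: x* = (3, 7).
  primal value c^T x* = 36.
Solving the dual: y* = (0, 0.5, 2.5).
  dual value b^T y* = 36.
Strong duality: c^T x* = b^T y*. Confirmed.

36


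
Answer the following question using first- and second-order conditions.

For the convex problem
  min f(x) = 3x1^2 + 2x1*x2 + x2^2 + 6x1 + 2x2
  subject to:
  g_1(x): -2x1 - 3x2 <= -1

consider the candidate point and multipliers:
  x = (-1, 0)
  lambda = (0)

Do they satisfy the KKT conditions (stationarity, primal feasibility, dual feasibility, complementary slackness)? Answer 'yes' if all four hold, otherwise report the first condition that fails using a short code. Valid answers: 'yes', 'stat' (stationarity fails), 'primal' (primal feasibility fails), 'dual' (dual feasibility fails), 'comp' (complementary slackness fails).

Gradient of f: grad f(x) = Q x + c = (0, 0)
Constraint values g_i(x) = a_i^T x - b_i:
  g_1((-1, 0)) = 3
Stationarity residual: grad f(x) + sum_i lambda_i a_i = (0, 0)
  -> stationarity OK
Primal feasibility (all g_i <= 0): FAILS
Dual feasibility (all lambda_i >= 0): OK
Complementary slackness (lambda_i * g_i(x) = 0 for all i): OK

Verdict: the first failing condition is primal_feasibility -> primal.

primal


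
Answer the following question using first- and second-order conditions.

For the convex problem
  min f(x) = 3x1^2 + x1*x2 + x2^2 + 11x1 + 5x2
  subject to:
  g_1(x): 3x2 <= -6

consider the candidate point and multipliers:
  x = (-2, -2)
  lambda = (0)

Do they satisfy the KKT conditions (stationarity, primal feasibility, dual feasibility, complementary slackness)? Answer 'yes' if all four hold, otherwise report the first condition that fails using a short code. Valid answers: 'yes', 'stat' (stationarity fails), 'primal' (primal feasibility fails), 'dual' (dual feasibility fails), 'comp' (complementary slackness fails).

Gradient of f: grad f(x) = Q x + c = (-3, -1)
Constraint values g_i(x) = a_i^T x - b_i:
  g_1((-2, -2)) = 0
Stationarity residual: grad f(x) + sum_i lambda_i a_i = (-3, -1)
  -> stationarity FAILS
Primal feasibility (all g_i <= 0): OK
Dual feasibility (all lambda_i >= 0): OK
Complementary slackness (lambda_i * g_i(x) = 0 for all i): OK

Verdict: the first failing condition is stationarity -> stat.

stat


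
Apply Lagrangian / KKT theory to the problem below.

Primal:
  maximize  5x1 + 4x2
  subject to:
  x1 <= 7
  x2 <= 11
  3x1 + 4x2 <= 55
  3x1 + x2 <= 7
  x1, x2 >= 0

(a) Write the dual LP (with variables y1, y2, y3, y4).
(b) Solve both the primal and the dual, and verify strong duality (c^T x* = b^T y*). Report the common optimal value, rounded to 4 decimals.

The standard primal-dual pair for 'max c^T x s.t. A x <= b, x >= 0' is:
  Dual:  min b^T y  s.t.  A^T y >= c,  y >= 0.

So the dual LP is:
  minimize  7y1 + 11y2 + 55y3 + 7y4
  subject to:
    y1 + 3y3 + 3y4 >= 5
    y2 + 4y3 + y4 >= 4
    y1, y2, y3, y4 >= 0

Solving the primal: x* = (0, 7).
  primal value c^T x* = 28.
Solving the dual: y* = (0, 0, 0, 4).
  dual value b^T y* = 28.
Strong duality: c^T x* = b^T y*. Confirmed.

28


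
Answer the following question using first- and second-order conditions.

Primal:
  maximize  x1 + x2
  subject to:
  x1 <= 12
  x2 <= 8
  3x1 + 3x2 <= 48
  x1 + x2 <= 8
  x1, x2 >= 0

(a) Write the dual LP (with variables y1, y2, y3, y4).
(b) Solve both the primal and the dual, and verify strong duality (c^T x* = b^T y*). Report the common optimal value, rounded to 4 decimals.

The standard primal-dual pair for 'max c^T x s.t. A x <= b, x >= 0' is:
  Dual:  min b^T y  s.t.  A^T y >= c,  y >= 0.

So the dual LP is:
  minimize  12y1 + 8y2 + 48y3 + 8y4
  subject to:
    y1 + 3y3 + y4 >= 1
    y2 + 3y3 + y4 >= 1
    y1, y2, y3, y4 >= 0

Solving the primal: x* = (8, 0).
  primal value c^T x* = 8.
Solving the dual: y* = (0, 0, 0, 1).
  dual value b^T y* = 8.
Strong duality: c^T x* = b^T y*. Confirmed.

8


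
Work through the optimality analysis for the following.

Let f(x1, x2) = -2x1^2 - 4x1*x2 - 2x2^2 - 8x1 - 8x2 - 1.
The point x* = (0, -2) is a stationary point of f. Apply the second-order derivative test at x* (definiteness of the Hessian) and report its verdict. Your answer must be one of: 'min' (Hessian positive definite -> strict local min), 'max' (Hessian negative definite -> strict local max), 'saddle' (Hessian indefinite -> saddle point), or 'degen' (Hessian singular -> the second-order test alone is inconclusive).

Compute the Hessian H = grad^2 f:
  H = [[-4, -4], [-4, -4]]
Verify stationarity: grad f(x*) = H x* + g = (0, 0).
Eigenvalues of H: -8, 0.
H has a zero eigenvalue (singular; negative semidefinite but not definite), so H is neither positive definite, negative definite, nor indefinite. The second-order test alone is inconclusive -> degen.
(Indeed, f is constant along the null direction of H through x*, so x* is not a strict local extremum.)

degen


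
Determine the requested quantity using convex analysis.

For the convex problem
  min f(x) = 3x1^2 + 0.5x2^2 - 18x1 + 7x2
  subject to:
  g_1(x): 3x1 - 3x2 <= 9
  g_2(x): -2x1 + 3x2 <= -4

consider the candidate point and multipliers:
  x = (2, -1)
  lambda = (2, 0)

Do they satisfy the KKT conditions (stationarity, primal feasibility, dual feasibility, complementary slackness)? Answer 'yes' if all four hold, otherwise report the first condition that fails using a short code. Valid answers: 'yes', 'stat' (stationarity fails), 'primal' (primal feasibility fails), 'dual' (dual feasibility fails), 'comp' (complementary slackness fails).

Gradient of f: grad f(x) = Q x + c = (-6, 6)
Constraint values g_i(x) = a_i^T x - b_i:
  g_1((2, -1)) = 0
  g_2((2, -1)) = -3
Stationarity residual: grad f(x) + sum_i lambda_i a_i = (0, 0)
  -> stationarity OK
Primal feasibility (all g_i <= 0): OK
Dual feasibility (all lambda_i >= 0): OK
Complementary slackness (lambda_i * g_i(x) = 0 for all i): OK

Verdict: yes, KKT holds.

yes


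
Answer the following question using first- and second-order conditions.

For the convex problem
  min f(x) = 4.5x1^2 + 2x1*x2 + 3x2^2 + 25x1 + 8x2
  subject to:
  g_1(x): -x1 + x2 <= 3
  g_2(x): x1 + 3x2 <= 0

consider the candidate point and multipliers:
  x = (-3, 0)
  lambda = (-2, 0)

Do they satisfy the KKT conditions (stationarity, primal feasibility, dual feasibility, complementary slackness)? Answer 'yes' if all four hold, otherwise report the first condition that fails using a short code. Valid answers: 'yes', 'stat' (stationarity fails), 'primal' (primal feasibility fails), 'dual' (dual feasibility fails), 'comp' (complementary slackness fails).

Gradient of f: grad f(x) = Q x + c = (-2, 2)
Constraint values g_i(x) = a_i^T x - b_i:
  g_1((-3, 0)) = 0
  g_2((-3, 0)) = -3
Stationarity residual: grad f(x) + sum_i lambda_i a_i = (0, 0)
  -> stationarity OK
Primal feasibility (all g_i <= 0): OK
Dual feasibility (all lambda_i >= 0): FAILS
Complementary slackness (lambda_i * g_i(x) = 0 for all i): OK

Verdict: the first failing condition is dual_feasibility -> dual.

dual


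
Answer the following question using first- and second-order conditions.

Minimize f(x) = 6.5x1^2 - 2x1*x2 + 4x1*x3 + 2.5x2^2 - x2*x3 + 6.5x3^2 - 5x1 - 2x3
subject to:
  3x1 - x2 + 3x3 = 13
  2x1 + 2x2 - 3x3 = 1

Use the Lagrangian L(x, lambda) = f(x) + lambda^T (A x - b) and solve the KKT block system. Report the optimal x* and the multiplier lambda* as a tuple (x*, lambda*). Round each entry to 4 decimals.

Form the Lagrangian:
  L(x, lambda) = (1/2) x^T Q x + c^T x + lambda^T (A x - b)
Stationarity (grad_x L = 0): Q x + c + A^T lambda = 0.
Primal feasibility: A x = b.

This gives the KKT block system:
  [ Q   A^T ] [ x     ]   [-c ]
  [ A    0  ] [ lambda ] = [ b ]

Solving the linear system:
  x*      = (2.8222, -0.1109, 1.4742)
  lambda* = (-11.3699, -1.8485)
  f(x*)   = 66.2991

x* = (2.8222, -0.1109, 1.4742), lambda* = (-11.3699, -1.8485)


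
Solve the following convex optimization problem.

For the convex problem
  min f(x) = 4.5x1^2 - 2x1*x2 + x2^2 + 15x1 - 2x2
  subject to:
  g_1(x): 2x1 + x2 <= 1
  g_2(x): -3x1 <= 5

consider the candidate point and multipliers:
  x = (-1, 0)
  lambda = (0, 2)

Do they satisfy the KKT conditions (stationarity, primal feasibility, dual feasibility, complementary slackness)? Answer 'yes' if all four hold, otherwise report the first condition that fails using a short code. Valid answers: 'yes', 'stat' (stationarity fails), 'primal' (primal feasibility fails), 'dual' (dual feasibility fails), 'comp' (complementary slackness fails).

Gradient of f: grad f(x) = Q x + c = (6, 0)
Constraint values g_i(x) = a_i^T x - b_i:
  g_1((-1, 0)) = -3
  g_2((-1, 0)) = -2
Stationarity residual: grad f(x) + sum_i lambda_i a_i = (0, 0)
  -> stationarity OK
Primal feasibility (all g_i <= 0): OK
Dual feasibility (all lambda_i >= 0): OK
Complementary slackness (lambda_i * g_i(x) = 0 for all i): FAILS

Verdict: the first failing condition is complementary_slackness -> comp.

comp


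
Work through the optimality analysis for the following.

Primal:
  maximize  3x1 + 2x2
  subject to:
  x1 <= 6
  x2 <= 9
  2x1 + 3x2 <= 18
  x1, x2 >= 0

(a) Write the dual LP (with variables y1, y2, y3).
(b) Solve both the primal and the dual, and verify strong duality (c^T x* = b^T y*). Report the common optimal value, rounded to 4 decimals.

The standard primal-dual pair for 'max c^T x s.t. A x <= b, x >= 0' is:
  Dual:  min b^T y  s.t.  A^T y >= c,  y >= 0.

So the dual LP is:
  minimize  6y1 + 9y2 + 18y3
  subject to:
    y1 + 2y3 >= 3
    y2 + 3y3 >= 2
    y1, y2, y3 >= 0

Solving the primal: x* = (6, 2).
  primal value c^T x* = 22.
Solving the dual: y* = (1.6667, 0, 0.6667).
  dual value b^T y* = 22.
Strong duality: c^T x* = b^T y*. Confirmed.

22


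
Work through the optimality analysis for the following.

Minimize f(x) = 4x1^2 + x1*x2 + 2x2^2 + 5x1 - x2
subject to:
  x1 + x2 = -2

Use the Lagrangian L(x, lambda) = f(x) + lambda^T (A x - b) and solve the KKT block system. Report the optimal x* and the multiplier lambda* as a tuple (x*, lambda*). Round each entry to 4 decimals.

Form the Lagrangian:
  L(x, lambda) = (1/2) x^T Q x + c^T x + lambda^T (A x - b)
Stationarity (grad_x L = 0): Q x + c + A^T lambda = 0.
Primal feasibility: A x = b.

This gives the KKT block system:
  [ Q   A^T ] [ x     ]   [-c ]
  [ A    0  ] [ lambda ] = [ b ]

Solving the linear system:
  x*      = (-1.2, -0.8)
  lambda* = (5.4)
  f(x*)   = 2.8

x* = (-1.2, -0.8), lambda* = (5.4)


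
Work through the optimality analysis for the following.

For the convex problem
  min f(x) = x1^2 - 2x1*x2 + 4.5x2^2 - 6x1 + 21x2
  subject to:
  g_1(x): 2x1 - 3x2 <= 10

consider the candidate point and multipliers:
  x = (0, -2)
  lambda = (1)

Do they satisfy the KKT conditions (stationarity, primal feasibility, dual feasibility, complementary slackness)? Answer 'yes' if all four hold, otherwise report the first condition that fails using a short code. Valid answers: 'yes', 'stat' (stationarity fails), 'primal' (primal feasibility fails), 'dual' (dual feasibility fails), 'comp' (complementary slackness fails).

Gradient of f: grad f(x) = Q x + c = (-2, 3)
Constraint values g_i(x) = a_i^T x - b_i:
  g_1((0, -2)) = -4
Stationarity residual: grad f(x) + sum_i lambda_i a_i = (0, 0)
  -> stationarity OK
Primal feasibility (all g_i <= 0): OK
Dual feasibility (all lambda_i >= 0): OK
Complementary slackness (lambda_i * g_i(x) = 0 for all i): FAILS

Verdict: the first failing condition is complementary_slackness -> comp.

comp


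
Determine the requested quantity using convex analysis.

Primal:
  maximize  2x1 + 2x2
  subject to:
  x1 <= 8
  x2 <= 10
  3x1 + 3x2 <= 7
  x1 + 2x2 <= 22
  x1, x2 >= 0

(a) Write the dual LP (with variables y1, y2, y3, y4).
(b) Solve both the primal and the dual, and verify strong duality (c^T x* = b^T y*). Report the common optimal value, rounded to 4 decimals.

The standard primal-dual pair for 'max c^T x s.t. A x <= b, x >= 0' is:
  Dual:  min b^T y  s.t.  A^T y >= c,  y >= 0.

So the dual LP is:
  minimize  8y1 + 10y2 + 7y3 + 22y4
  subject to:
    y1 + 3y3 + y4 >= 2
    y2 + 3y3 + 2y4 >= 2
    y1, y2, y3, y4 >= 0

Solving the primal: x* = (2.3333, 0).
  primal value c^T x* = 4.6667.
Solving the dual: y* = (0, 0, 0.6667, 0).
  dual value b^T y* = 4.6667.
Strong duality: c^T x* = b^T y*. Confirmed.

4.6667


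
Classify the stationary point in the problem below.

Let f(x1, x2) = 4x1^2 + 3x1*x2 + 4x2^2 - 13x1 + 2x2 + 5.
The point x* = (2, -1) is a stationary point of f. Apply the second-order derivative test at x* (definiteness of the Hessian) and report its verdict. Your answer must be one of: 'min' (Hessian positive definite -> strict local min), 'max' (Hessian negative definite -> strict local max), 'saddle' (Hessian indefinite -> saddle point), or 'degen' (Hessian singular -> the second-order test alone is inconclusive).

Compute the Hessian H = grad^2 f:
  H = [[8, 3], [3, 8]]
Verify stationarity: grad f(x*) = H x* + g = (0, 0).
Eigenvalues of H: 5, 11.
Both eigenvalues > 0, so H is positive definite -> x* is a strict local min.

min


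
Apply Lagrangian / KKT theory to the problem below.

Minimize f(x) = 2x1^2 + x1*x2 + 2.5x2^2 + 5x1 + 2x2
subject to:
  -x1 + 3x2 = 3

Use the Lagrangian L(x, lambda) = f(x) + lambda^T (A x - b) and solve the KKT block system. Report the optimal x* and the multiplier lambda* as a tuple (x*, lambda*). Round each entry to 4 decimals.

Form the Lagrangian:
  L(x, lambda) = (1/2) x^T Q x + c^T x + lambda^T (A x - b)
Stationarity (grad_x L = 0): Q x + c + A^T lambda = 0.
Primal feasibility: A x = b.

This gives the KKT block system:
  [ Q   A^T ] [ x     ]   [-c ]
  [ A    0  ] [ lambda ] = [ b ]

Solving the linear system:
  x*      = (-1.5957, 0.4681)
  lambda* = (-0.9149)
  f(x*)   = -2.1489

x* = (-1.5957, 0.4681), lambda* = (-0.9149)


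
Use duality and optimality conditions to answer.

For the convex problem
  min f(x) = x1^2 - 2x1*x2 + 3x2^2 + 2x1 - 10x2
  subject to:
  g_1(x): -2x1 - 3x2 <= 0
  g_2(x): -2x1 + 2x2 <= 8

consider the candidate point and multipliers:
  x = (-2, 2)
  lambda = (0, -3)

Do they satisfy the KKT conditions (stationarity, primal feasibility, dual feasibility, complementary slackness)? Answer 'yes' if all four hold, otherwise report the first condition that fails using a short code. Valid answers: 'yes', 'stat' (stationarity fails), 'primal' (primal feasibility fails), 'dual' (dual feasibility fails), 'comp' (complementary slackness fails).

Gradient of f: grad f(x) = Q x + c = (-6, 6)
Constraint values g_i(x) = a_i^T x - b_i:
  g_1((-2, 2)) = -2
  g_2((-2, 2)) = 0
Stationarity residual: grad f(x) + sum_i lambda_i a_i = (0, 0)
  -> stationarity OK
Primal feasibility (all g_i <= 0): OK
Dual feasibility (all lambda_i >= 0): FAILS
Complementary slackness (lambda_i * g_i(x) = 0 for all i): OK

Verdict: the first failing condition is dual_feasibility -> dual.

dual


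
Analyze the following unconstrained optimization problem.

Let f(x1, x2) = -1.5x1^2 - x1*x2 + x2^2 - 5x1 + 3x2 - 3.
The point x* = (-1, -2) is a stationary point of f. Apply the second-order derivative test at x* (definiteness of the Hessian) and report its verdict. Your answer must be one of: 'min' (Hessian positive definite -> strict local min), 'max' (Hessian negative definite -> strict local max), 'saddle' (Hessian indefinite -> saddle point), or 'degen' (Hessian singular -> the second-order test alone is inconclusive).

Compute the Hessian H = grad^2 f:
  H = [[-3, -1], [-1, 2]]
Verify stationarity: grad f(x*) = H x* + g = (0, 0).
Eigenvalues of H: -3.1926, 2.1926.
Eigenvalues have mixed signs, so H is indefinite -> x* is a saddle point.

saddle


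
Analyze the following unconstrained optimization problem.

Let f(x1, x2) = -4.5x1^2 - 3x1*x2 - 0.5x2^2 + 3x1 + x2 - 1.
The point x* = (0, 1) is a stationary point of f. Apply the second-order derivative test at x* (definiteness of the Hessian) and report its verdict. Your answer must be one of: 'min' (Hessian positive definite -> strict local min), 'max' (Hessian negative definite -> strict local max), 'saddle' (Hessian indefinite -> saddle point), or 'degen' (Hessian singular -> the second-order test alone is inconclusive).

Compute the Hessian H = grad^2 f:
  H = [[-9, -3], [-3, -1]]
Verify stationarity: grad f(x*) = H x* + g = (0, 0).
Eigenvalues of H: -10, 0.
H has a zero eigenvalue (singular; negative semidefinite but not definite), so H is neither positive definite, negative definite, nor indefinite. The second-order test alone is inconclusive -> degen.
(Indeed, f is constant along the null direction of H through x*, so x* is not a strict local extremum.)

degen


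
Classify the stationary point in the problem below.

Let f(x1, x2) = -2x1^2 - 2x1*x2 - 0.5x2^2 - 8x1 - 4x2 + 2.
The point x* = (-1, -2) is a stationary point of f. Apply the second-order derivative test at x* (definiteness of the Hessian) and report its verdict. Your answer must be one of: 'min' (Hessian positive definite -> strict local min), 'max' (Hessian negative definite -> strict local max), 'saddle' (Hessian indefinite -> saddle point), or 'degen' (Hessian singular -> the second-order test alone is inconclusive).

Compute the Hessian H = grad^2 f:
  H = [[-4, -2], [-2, -1]]
Verify stationarity: grad f(x*) = H x* + g = (0, 0).
Eigenvalues of H: -5, 0.
H has a zero eigenvalue (singular; negative semidefinite but not definite), so H is neither positive definite, negative definite, nor indefinite. The second-order test alone is inconclusive -> degen.
(Indeed, f is constant along the null direction of H through x*, so x* is not a strict local extremum.)

degen


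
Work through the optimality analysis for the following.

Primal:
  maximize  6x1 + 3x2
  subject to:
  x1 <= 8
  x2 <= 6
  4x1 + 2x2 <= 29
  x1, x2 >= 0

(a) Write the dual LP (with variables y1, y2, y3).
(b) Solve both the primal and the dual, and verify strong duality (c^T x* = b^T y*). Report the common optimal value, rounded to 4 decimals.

The standard primal-dual pair for 'max c^T x s.t. A x <= b, x >= 0' is:
  Dual:  min b^T y  s.t.  A^T y >= c,  y >= 0.

So the dual LP is:
  minimize  8y1 + 6y2 + 29y3
  subject to:
    y1 + 4y3 >= 6
    y2 + 2y3 >= 3
    y1, y2, y3 >= 0

Solving the primal: x* = (7.25, 0).
  primal value c^T x* = 43.5.
Solving the dual: y* = (0, 0, 1.5).
  dual value b^T y* = 43.5.
Strong duality: c^T x* = b^T y*. Confirmed.

43.5


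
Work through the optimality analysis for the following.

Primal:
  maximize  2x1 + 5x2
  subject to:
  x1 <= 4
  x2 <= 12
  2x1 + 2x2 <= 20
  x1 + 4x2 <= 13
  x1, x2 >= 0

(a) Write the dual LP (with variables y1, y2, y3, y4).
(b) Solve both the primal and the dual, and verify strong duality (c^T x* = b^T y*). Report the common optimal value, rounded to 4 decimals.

The standard primal-dual pair for 'max c^T x s.t. A x <= b, x >= 0' is:
  Dual:  min b^T y  s.t.  A^T y >= c,  y >= 0.

So the dual LP is:
  minimize  4y1 + 12y2 + 20y3 + 13y4
  subject to:
    y1 + 2y3 + y4 >= 2
    y2 + 2y3 + 4y4 >= 5
    y1, y2, y3, y4 >= 0

Solving the primal: x* = (4, 2.25).
  primal value c^T x* = 19.25.
Solving the dual: y* = (0.75, 0, 0, 1.25).
  dual value b^T y* = 19.25.
Strong duality: c^T x* = b^T y*. Confirmed.

19.25


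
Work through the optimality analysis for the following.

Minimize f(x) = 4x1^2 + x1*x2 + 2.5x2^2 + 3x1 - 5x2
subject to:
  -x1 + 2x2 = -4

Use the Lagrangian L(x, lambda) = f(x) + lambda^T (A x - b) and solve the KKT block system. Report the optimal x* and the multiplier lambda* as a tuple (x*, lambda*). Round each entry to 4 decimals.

Form the Lagrangian:
  L(x, lambda) = (1/2) x^T Q x + c^T x + lambda^T (A x - b)
Stationarity (grad_x L = 0): Q x + c + A^T lambda = 0.
Primal feasibility: A x = b.

This gives the KKT block system:
  [ Q   A^T ] [ x     ]   [-c ]
  [ A    0  ] [ lambda ] = [ b ]

Solving the linear system:
  x*      = (0.6341, -1.6829)
  lambda* = (6.3902)
  f(x*)   = 17.939

x* = (0.6341, -1.6829), lambda* = (6.3902)


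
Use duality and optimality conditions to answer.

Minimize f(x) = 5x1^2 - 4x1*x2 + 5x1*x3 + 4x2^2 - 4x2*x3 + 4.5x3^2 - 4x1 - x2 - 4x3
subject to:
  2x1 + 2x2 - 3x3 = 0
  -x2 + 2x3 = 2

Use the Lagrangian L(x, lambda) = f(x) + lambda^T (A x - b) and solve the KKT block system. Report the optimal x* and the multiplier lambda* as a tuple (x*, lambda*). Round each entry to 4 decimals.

Form the Lagrangian:
  L(x, lambda) = (1/2) x^T Q x + c^T x + lambda^T (A x - b)
Stationarity (grad_x L = 0): Q x + c + A^T lambda = 0.
Primal feasibility: A x = b.

This gives the KKT block system:
  [ Q   A^T ] [ x     ]   [-c ]
  [ A    0  ] [ lambda ] = [ b ]

Solving the linear system:
  x*      = (1.2131, 1.1475, 1.5738)
  lambda* = (-5.7049, -14.377)
  f(x*)   = 8.2295

x* = (1.2131, 1.1475, 1.5738), lambda* = (-5.7049, -14.377)


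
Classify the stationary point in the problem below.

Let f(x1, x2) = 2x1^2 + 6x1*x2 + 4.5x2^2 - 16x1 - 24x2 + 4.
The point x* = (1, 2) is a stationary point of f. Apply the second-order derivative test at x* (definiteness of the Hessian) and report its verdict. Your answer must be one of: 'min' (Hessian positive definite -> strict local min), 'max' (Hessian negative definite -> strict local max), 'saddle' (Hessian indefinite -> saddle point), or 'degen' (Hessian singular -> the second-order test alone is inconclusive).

Compute the Hessian H = grad^2 f:
  H = [[4, 6], [6, 9]]
Verify stationarity: grad f(x*) = H x* + g = (0, 0).
Eigenvalues of H: 0, 13.
H has a zero eigenvalue (singular; positive semidefinite but not definite), so H is neither positive definite, negative definite, nor indefinite. The second-order test alone is inconclusive -> degen.
(Indeed, f is constant along the null direction of H through x*, so x* is not a strict local extremum.)

degen


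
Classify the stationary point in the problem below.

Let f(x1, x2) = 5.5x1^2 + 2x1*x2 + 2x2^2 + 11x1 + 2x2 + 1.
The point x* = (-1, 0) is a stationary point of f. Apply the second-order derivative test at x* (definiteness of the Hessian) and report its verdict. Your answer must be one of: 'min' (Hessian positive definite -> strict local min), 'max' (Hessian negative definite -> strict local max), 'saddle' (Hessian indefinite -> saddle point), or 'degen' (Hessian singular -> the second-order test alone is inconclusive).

Compute the Hessian H = grad^2 f:
  H = [[11, 2], [2, 4]]
Verify stationarity: grad f(x*) = H x* + g = (0, 0).
Eigenvalues of H: 3.4689, 11.5311.
Both eigenvalues > 0, so H is positive definite -> x* is a strict local min.

min


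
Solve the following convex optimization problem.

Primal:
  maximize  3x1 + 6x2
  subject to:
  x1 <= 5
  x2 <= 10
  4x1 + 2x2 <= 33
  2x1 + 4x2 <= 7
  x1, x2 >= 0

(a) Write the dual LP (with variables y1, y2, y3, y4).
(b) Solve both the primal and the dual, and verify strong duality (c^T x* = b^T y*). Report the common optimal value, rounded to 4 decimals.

The standard primal-dual pair for 'max c^T x s.t. A x <= b, x >= 0' is:
  Dual:  min b^T y  s.t.  A^T y >= c,  y >= 0.

So the dual LP is:
  minimize  5y1 + 10y2 + 33y3 + 7y4
  subject to:
    y1 + 4y3 + 2y4 >= 3
    y2 + 2y3 + 4y4 >= 6
    y1, y2, y3, y4 >= 0

Solving the primal: x* = (3.5, 0).
  primal value c^T x* = 10.5.
Solving the dual: y* = (0, 0, 0, 1.5).
  dual value b^T y* = 10.5.
Strong duality: c^T x* = b^T y*. Confirmed.

10.5


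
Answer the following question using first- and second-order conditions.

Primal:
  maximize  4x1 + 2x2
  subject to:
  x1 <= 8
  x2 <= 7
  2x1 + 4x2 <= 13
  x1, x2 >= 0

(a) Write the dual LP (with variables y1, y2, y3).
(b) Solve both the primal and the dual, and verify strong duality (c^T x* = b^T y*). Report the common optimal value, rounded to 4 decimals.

The standard primal-dual pair for 'max c^T x s.t. A x <= b, x >= 0' is:
  Dual:  min b^T y  s.t.  A^T y >= c,  y >= 0.

So the dual LP is:
  minimize  8y1 + 7y2 + 13y3
  subject to:
    y1 + 2y3 >= 4
    y2 + 4y3 >= 2
    y1, y2, y3 >= 0

Solving the primal: x* = (6.5, 0).
  primal value c^T x* = 26.
Solving the dual: y* = (0, 0, 2).
  dual value b^T y* = 26.
Strong duality: c^T x* = b^T y*. Confirmed.

26


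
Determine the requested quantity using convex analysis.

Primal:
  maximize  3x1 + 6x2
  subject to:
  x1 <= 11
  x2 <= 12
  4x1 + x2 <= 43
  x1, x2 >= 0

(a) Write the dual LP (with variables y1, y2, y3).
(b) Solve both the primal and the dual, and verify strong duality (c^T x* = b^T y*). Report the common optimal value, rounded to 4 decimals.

The standard primal-dual pair for 'max c^T x s.t. A x <= b, x >= 0' is:
  Dual:  min b^T y  s.t.  A^T y >= c,  y >= 0.

So the dual LP is:
  minimize  11y1 + 12y2 + 43y3
  subject to:
    y1 + 4y3 >= 3
    y2 + y3 >= 6
    y1, y2, y3 >= 0

Solving the primal: x* = (7.75, 12).
  primal value c^T x* = 95.25.
Solving the dual: y* = (0, 5.25, 0.75).
  dual value b^T y* = 95.25.
Strong duality: c^T x* = b^T y*. Confirmed.

95.25


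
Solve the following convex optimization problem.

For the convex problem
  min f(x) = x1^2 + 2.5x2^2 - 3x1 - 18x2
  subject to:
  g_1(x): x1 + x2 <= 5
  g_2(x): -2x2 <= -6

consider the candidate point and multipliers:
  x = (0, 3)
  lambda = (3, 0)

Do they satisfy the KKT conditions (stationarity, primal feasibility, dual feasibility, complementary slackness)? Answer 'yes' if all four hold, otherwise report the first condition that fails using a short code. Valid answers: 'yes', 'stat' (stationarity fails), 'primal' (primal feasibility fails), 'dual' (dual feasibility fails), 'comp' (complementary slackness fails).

Gradient of f: grad f(x) = Q x + c = (-3, -3)
Constraint values g_i(x) = a_i^T x - b_i:
  g_1((0, 3)) = -2
  g_2((0, 3)) = 0
Stationarity residual: grad f(x) + sum_i lambda_i a_i = (0, 0)
  -> stationarity OK
Primal feasibility (all g_i <= 0): OK
Dual feasibility (all lambda_i >= 0): OK
Complementary slackness (lambda_i * g_i(x) = 0 for all i): FAILS

Verdict: the first failing condition is complementary_slackness -> comp.

comp


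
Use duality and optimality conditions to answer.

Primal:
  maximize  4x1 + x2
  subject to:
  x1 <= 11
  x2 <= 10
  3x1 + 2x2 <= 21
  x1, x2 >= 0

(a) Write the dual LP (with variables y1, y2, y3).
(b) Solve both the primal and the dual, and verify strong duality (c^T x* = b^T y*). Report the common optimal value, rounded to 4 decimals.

The standard primal-dual pair for 'max c^T x s.t. A x <= b, x >= 0' is:
  Dual:  min b^T y  s.t.  A^T y >= c,  y >= 0.

So the dual LP is:
  minimize  11y1 + 10y2 + 21y3
  subject to:
    y1 + 3y3 >= 4
    y2 + 2y3 >= 1
    y1, y2, y3 >= 0

Solving the primal: x* = (7, 0).
  primal value c^T x* = 28.
Solving the dual: y* = (0, 0, 1.3333).
  dual value b^T y* = 28.
Strong duality: c^T x* = b^T y*. Confirmed.

28


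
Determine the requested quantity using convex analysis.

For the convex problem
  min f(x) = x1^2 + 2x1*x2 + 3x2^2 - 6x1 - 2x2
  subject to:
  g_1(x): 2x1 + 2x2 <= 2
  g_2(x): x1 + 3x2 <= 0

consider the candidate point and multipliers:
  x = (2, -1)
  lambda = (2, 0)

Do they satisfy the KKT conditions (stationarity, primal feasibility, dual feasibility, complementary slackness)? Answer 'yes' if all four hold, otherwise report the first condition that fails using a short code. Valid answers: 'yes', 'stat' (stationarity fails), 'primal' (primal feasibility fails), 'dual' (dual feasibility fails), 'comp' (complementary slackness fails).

Gradient of f: grad f(x) = Q x + c = (-4, -4)
Constraint values g_i(x) = a_i^T x - b_i:
  g_1((2, -1)) = 0
  g_2((2, -1)) = -1
Stationarity residual: grad f(x) + sum_i lambda_i a_i = (0, 0)
  -> stationarity OK
Primal feasibility (all g_i <= 0): OK
Dual feasibility (all lambda_i >= 0): OK
Complementary slackness (lambda_i * g_i(x) = 0 for all i): OK

Verdict: yes, KKT holds.

yes


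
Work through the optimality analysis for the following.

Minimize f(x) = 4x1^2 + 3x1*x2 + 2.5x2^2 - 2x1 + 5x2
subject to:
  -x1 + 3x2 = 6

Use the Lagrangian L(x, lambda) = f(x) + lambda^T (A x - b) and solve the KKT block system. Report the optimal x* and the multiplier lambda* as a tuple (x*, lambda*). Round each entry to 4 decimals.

Form the Lagrangian:
  L(x, lambda) = (1/2) x^T Q x + c^T x + lambda^T (A x - b)
Stationarity (grad_x L = 0): Q x + c + A^T lambda = 0.
Primal feasibility: A x = b.

This gives the KKT block system:
  [ Q   A^T ] [ x     ]   [-c ]
  [ A    0  ] [ lambda ] = [ b ]

Solving the linear system:
  x*      = (-0.8526, 1.7158)
  lambda* = (-3.6737)
  f(x*)   = 16.1632

x* = (-0.8526, 1.7158), lambda* = (-3.6737)


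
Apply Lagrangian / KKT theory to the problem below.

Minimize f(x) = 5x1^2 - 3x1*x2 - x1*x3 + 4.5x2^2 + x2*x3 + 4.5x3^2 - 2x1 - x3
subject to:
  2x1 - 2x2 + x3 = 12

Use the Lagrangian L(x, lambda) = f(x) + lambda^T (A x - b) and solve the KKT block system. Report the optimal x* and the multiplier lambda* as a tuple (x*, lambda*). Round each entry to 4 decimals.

Form the Lagrangian:
  L(x, lambda) = (1/2) x^T Q x + c^T x + lambda^T (A x - b)
Stationarity (grad_x L = 0): Q x + c + A^T lambda = 0.
Primal feasibility: A x = b.

This gives the KKT block system:
  [ Q   A^T ] [ x     ]   [-c ]
  [ A    0  ] [ lambda ] = [ b ]

Solving the linear system:
  x*      = (2.4193, -2.4892, 2.183)
  lambda* = (-13.7388)
  f(x*)   = 78.9218

x* = (2.4193, -2.4892, 2.183), lambda* = (-13.7388)


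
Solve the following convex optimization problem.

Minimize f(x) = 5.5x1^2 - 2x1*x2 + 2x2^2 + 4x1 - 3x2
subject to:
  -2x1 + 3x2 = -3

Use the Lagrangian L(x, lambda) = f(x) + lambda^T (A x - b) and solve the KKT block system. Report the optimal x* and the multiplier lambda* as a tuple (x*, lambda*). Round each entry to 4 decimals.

Form the Lagrangian:
  L(x, lambda) = (1/2) x^T Q x + c^T x + lambda^T (A x - b)
Stationarity (grad_x L = 0): Q x + c + A^T lambda = 0.
Primal feasibility: A x = b.

This gives the KKT block system:
  [ Q   A^T ] [ x     ]   [-c ]
  [ A    0  ] [ lambda ] = [ b ]

Solving the linear system:
  x*      = (-0.1319, -1.0879)
  lambda* = (2.3626)
  f(x*)   = 4.9121

x* = (-0.1319, -1.0879), lambda* = (2.3626)


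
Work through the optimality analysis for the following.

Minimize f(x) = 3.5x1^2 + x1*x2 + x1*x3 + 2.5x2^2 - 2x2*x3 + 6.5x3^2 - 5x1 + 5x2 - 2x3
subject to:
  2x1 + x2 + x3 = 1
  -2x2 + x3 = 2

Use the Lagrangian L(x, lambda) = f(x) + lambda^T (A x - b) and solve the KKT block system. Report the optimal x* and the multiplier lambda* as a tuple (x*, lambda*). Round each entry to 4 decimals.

Form the Lagrangian:
  L(x, lambda) = (1/2) x^T Q x + c^T x + lambda^T (A x - b)
Stationarity (grad_x L = 0): Q x + c + A^T lambda = 0.
Primal feasibility: A x = b.

This gives the KKT block system:
  [ Q   A^T ] [ x     ]   [-c ]
  [ A    0  ] [ lambda ] = [ b ]

Solving the linear system:
  x*      = (1.0404, -1.0269, -0.0538)
  lambda* = (-0.6009, 0.2063)
  f(x*)   = -5.0202

x* = (1.0404, -1.0269, -0.0538), lambda* = (-0.6009, 0.2063)


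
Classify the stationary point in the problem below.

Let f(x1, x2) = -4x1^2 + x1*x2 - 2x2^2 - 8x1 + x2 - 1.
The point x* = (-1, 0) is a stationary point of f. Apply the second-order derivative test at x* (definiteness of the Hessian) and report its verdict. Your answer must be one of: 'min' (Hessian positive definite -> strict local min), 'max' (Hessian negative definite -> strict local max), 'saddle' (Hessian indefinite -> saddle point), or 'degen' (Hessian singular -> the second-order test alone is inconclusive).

Compute the Hessian H = grad^2 f:
  H = [[-8, 1], [1, -4]]
Verify stationarity: grad f(x*) = H x* + g = (0, 0).
Eigenvalues of H: -8.2361, -3.7639.
Both eigenvalues < 0, so H is negative definite -> x* is a strict local max.

max


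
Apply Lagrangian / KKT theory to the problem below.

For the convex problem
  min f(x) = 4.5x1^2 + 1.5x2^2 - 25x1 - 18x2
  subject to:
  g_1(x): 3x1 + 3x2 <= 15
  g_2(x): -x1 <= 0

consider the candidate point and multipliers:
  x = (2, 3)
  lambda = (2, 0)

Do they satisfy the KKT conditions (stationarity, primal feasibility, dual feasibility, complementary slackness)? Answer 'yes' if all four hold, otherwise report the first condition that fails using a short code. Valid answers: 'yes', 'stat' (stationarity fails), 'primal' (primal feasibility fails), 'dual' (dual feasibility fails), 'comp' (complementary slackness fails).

Gradient of f: grad f(x) = Q x + c = (-7, -9)
Constraint values g_i(x) = a_i^T x - b_i:
  g_1((2, 3)) = 0
  g_2((2, 3)) = -2
Stationarity residual: grad f(x) + sum_i lambda_i a_i = (-1, -3)
  -> stationarity FAILS
Primal feasibility (all g_i <= 0): OK
Dual feasibility (all lambda_i >= 0): OK
Complementary slackness (lambda_i * g_i(x) = 0 for all i): OK

Verdict: the first failing condition is stationarity -> stat.

stat


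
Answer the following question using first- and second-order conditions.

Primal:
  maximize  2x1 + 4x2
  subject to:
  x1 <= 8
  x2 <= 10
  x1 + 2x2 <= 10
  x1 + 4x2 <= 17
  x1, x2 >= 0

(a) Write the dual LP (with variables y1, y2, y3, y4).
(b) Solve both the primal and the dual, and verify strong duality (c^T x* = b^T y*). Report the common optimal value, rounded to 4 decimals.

The standard primal-dual pair for 'max c^T x s.t. A x <= b, x >= 0' is:
  Dual:  min b^T y  s.t.  A^T y >= c,  y >= 0.

So the dual LP is:
  minimize  8y1 + 10y2 + 10y3 + 17y4
  subject to:
    y1 + y3 + y4 >= 2
    y2 + 2y3 + 4y4 >= 4
    y1, y2, y3, y4 >= 0

Solving the primal: x* = (8, 1).
  primal value c^T x* = 20.
Solving the dual: y* = (0, 0, 2, 0).
  dual value b^T y* = 20.
Strong duality: c^T x* = b^T y*. Confirmed.

20


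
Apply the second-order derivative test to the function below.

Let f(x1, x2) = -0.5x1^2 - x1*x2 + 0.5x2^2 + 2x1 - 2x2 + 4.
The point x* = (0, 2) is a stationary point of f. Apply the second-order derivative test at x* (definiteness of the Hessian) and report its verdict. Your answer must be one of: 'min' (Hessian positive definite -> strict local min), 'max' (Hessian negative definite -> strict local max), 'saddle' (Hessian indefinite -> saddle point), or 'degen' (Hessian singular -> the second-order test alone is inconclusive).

Compute the Hessian H = grad^2 f:
  H = [[-1, -1], [-1, 1]]
Verify stationarity: grad f(x*) = H x* + g = (0, 0).
Eigenvalues of H: -1.4142, 1.4142.
Eigenvalues have mixed signs, so H is indefinite -> x* is a saddle point.

saddle


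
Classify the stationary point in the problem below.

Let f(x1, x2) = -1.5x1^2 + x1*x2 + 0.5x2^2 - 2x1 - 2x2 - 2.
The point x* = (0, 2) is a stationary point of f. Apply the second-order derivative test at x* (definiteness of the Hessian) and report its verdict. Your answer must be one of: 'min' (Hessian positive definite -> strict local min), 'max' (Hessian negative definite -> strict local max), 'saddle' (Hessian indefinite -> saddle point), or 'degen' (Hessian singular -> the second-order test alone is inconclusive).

Compute the Hessian H = grad^2 f:
  H = [[-3, 1], [1, 1]]
Verify stationarity: grad f(x*) = H x* + g = (0, 0).
Eigenvalues of H: -3.2361, 1.2361.
Eigenvalues have mixed signs, so H is indefinite -> x* is a saddle point.

saddle
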